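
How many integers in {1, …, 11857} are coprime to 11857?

Factor: 11857 = 71 · 167.
φ(11857) = (71−1) · (167−1) = 70 · 166 = 11620.

11620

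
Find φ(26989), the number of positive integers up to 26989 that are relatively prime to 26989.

Factor: 26989 = 137 · 197.
φ(26989) = (137−1) · (197−1) = 136 · 196 = 26656.

26656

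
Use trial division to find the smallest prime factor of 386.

2

386 is even: 2 divides it.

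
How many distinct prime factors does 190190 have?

6

190190 = 2 · 95095
95095 = 5 · 19019
19019 = 7 · 2717
2717 = 11 · 247
247 = 13 · 19
190190 = 2 · 5 · 7 · 11 · 13 · 19, which has 6 distinct prime factors.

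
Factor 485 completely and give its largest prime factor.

485 = 5 · 97
97 is prime.
So 485 = 5 · 97; the largest prime factor is 97.

97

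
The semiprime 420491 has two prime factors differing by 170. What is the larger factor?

739

Since p = q + 170, we have 420491 = q(q + 170), so q² + 170q − 420491 = 0.
Discriminant: 170² + 4·420491 = 28900 + 1681964 = 1710864; √1710864 = 1308.
q = (−170 + 1308)/2 = 569, and p = q + 170 = 739.
Check: 569 · 739 = 420491.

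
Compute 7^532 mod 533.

7^1 ≡ 7 (mod 533)
7^2 ≡ 7^2 = 49 ≡ 49 (mod 533)
7^4 ≡ 49^2 = 2401 ≡ 269 (mod 533)
7^8 ≡ 269^2 = 72361 ≡ 406 (mod 533)
7^16 ≡ 406^2 = 164836 ≡ 139 (mod 533)
7^32 ≡ 139^2 = 19321 ≡ 133 (mod 533)
7^64 ≡ 133^2 = 17689 ≡ 100 (mod 533)
7^128 ≡ 100^2 = 10000 ≡ 406 (mod 533)
7^256 ≡ 406^2 = 164836 ≡ 139 (mod 533)
7^512 ≡ 139^2 = 19321 ≡ 133 (mod 533)
532 = 512 + 16 + 4 in binary powers of 2.
So 7^532 ≡ 133 · 139 · 269 ≡ 113 (mod 533).
Since 113 ≠ 1, base 7 is a Fermat witness: 533 is composite.

113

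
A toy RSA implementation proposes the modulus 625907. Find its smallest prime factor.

625907 is odd.
Digit sum 29, not divisible by 3.
Ends in 7: not divisible by 5.
7: 625907 = 7·89415 + 2
11: 625907 = 11·56900 + 7
13: 625907 = 13·48146 + 9
17: 625907 = 17·36818 + 1
19: 625907 = 19·32942 + 9
23: 625907 = 23·27213 + 8
29: 625907 = 29·21583

29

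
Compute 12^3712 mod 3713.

3698

12^1 ≡ 12 (mod 3713)
12^2 ≡ 12^2 = 144 ≡ 144 (mod 3713)
12^4 ≡ 144^2 = 20736 ≡ 2171 (mod 3713)
12^8 ≡ 2171^2 = 4713241 ≡ 1444 (mod 3713)
12^16 ≡ 1444^2 = 2085136 ≡ 2143 (mod 3713)
12^32 ≡ 2143^2 = 4592449 ≡ 3181 (mod 3713)
12^64 ≡ 3181^2 = 10118761 ≡ 836 (mod 3713)
12^128 ≡ 836^2 = 698896 ≡ 852 (mod 3713)
12^256 ≡ 852^2 = 725904 ≡ 1869 (mod 3713)
12^512 ≡ 1869^2 = 3493161 ≡ 2941 (mod 3713)
12^1024 ≡ 2941^2 = 8649481 ≡ 1904 (mod 3713)
12^2048 ≡ 1904^2 = 3625216 ≡ 1328 (mod 3713)
3712 = 2048 + 1024 + 512 + 128 in binary powers of 2.
So 12^3712 ≡ 1328 · 1904 · 2941 · 852 ≡ 3698 (mod 3713).
Since 3698 ≠ 1, base 12 is a Fermat witness: 3713 is composite.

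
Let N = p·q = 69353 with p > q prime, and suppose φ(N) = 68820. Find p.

311

φ(n) = (p−1)(q−1) = n − (p+q) + 1, so p + q = 69353 − 68820 + 1 = 534.
p and q are the roots of t² − 534t + 69353 = 0.
Discriminant: 534² − 4·69353 = 285156 − 277412 = 7744; √7744 = 88.
q = (534 − 88)/2 = 223, p = (534 + 88)/2 = 311.
Check: 223 · 311 = 69353.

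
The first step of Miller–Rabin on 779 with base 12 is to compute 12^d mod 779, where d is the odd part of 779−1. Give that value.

779 − 1 = 778 = 2^1 · 389, so d = 389.
12^1 ≡ 12 (mod 779)
12^2 ≡ 12^2 = 144 ≡ 144 (mod 779)
12^4 ≡ 144^2 = 20736 ≡ 482 (mod 779)
12^8 ≡ 482^2 = 232324 ≡ 182 (mod 779)
12^16 ≡ 182^2 = 33124 ≡ 406 (mod 779)
12^32 ≡ 406^2 = 164836 ≡ 467 (mod 779)
12^64 ≡ 467^2 = 218089 ≡ 748 (mod 779)
12^128 ≡ 748^2 = 559504 ≡ 182 (mod 779)
12^256 ≡ 182^2 = 33124 ≡ 406 (mod 779)
389 = 256 + 128 + 4 + 1 in binary powers of 2.
So 12^389 ≡ 406 · 182 · 482 · 12 ≡ 768 (mod 779).
Squaring chain: 768; never reaches −1, so base 12 is a Miller–Rabin witness that 779 is composite.

768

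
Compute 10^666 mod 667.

236

10^1 ≡ 10 (mod 667)
10^2 ≡ 10^2 = 100 ≡ 100 (mod 667)
10^4 ≡ 100^2 = 10000 ≡ 662 (mod 667)
10^8 ≡ 662^2 = 438244 ≡ 25 (mod 667)
10^16 ≡ 25^2 = 625 ≡ 625 (mod 667)
10^32 ≡ 625^2 = 390625 ≡ 430 (mod 667)
10^64 ≡ 430^2 = 184900 ≡ 141 (mod 667)
10^128 ≡ 141^2 = 19881 ≡ 538 (mod 667)
10^256 ≡ 538^2 = 289444 ≡ 633 (mod 667)
10^512 ≡ 633^2 = 400689 ≡ 489 (mod 667)
666 = 512 + 128 + 16 + 8 + 2 in binary powers of 2.
So 10^666 ≡ 489 · 538 · 625 · 25 · 100 ≡ 236 (mod 667).
Since 236 ≠ 1, base 10 is a Fermat witness: 667 is composite.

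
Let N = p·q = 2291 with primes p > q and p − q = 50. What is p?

79

Since p = q + 50, we have 2291 = q(q + 50), so q² + 50q − 2291 = 0.
Discriminant: 50² + 4·2291 = 2500 + 9164 = 11664; √11664 = 108.
q = (−50 + 108)/2 = 29, and p = q + 50 = 79.
Check: 29 · 79 = 2291.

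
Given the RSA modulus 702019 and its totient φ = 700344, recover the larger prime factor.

φ(n) = (p−1)(q−1) = n − (p+q) + 1, so p + q = 702019 − 700344 + 1 = 1676.
p and q are the roots of t² − 1676t + 702019 = 0.
Discriminant: 1676² − 4·702019 = 2808976 − 2808076 = 900; √900 = 30.
q = (1676 − 30)/2 = 823, p = (1676 + 30)/2 = 853.
Check: 823 · 853 = 702019.

853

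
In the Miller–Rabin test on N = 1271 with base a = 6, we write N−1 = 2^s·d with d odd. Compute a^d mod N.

243

1271 − 1 = 1270 = 2^1 · 635, so d = 635.
6^1 ≡ 6 (mod 1271)
6^2 ≡ 6^2 = 36 ≡ 36 (mod 1271)
6^4 ≡ 36^2 = 1296 ≡ 25 (mod 1271)
6^8 ≡ 25^2 = 625 ≡ 625 (mod 1271)
6^16 ≡ 625^2 = 390625 ≡ 428 (mod 1271)
6^32 ≡ 428^2 = 183184 ≡ 160 (mod 1271)
6^64 ≡ 160^2 = 25600 ≡ 180 (mod 1271)
6^128 ≡ 180^2 = 32400 ≡ 625 (mod 1271)
6^256 ≡ 625^2 = 390625 ≡ 428 (mod 1271)
6^512 ≡ 428^2 = 183184 ≡ 160 (mod 1271)
635 = 512 + 64 + 32 + 16 + 8 + 2 + 1 in binary powers of 2.
So 6^635 ≡ 160 · 180 · 160 · 428 · 625 · 36 · 6 ≡ 243 (mod 1271).
Squaring chain: 243; never reaches −1, so base 6 is a Miller–Rabin witness that 1271 is composite.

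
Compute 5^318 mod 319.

136

5^1 ≡ 5 (mod 319)
5^2 ≡ 5^2 = 25 ≡ 25 (mod 319)
5^4 ≡ 25^2 = 625 ≡ 306 (mod 319)
5^8 ≡ 306^2 = 93636 ≡ 169 (mod 319)
5^16 ≡ 169^2 = 28561 ≡ 170 (mod 319)
5^32 ≡ 170^2 = 28900 ≡ 190 (mod 319)
5^64 ≡ 190^2 = 36100 ≡ 53 (mod 319)
5^128 ≡ 53^2 = 2809 ≡ 257 (mod 319)
5^256 ≡ 257^2 = 66049 ≡ 16 (mod 319)
318 = 256 + 32 + 16 + 8 + 4 + 2 in binary powers of 2.
So 5^318 ≡ 16 · 190 · 170 · 169 · 306 · 25 ≡ 136 (mod 319).
Since 136 ≠ 1, base 5 is a Fermat witness: 319 is composite.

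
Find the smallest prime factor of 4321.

4321 is odd.
Digit sum 10, not divisible by 3.
Ends in 1: not divisible by 5.
7: 4321 = 7·617 + 2
11: 4321 = 11·392 + 9
13: 4321 = 13·332 + 5
17: 4321 = 17·254 + 3
19: 4321 = 19·227 + 8
23: 4321 = 23·187 + 20
29: 4321 = 29·149

29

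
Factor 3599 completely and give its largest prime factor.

3599 = 59 · 61
61 is prime.
So 3599 = 59 · 61; the largest prime factor is 61.

61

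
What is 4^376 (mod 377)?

4^1 ≡ 4 (mod 377)
4^2 ≡ 4^2 = 16 ≡ 16 (mod 377)
4^4 ≡ 16^2 = 256 ≡ 256 (mod 377)
4^8 ≡ 256^2 = 65536 ≡ 315 (mod 377)
4^16 ≡ 315^2 = 99225 ≡ 74 (mod 377)
4^32 ≡ 74^2 = 5476 ≡ 198 (mod 377)
4^64 ≡ 198^2 = 39204 ≡ 373 (mod 377)
4^128 ≡ 373^2 = 139129 ≡ 16 (mod 377)
4^256 ≡ 16^2 = 256 ≡ 256 (mod 377)
376 = 256 + 64 + 32 + 16 + 8 in binary powers of 2.
So 4^376 ≡ 256 · 373 · 198 · 74 · 315 ≡ 165 (mod 377).
Since 165 ≠ 1, base 4 is a Fermat witness: 377 is composite.

165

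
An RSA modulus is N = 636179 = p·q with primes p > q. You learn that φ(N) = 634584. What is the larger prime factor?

823

φ(n) = (p−1)(q−1) = n − (p+q) + 1, so p + q = 636179 − 634584 + 1 = 1596.
p and q are the roots of t² − 1596t + 636179 = 0.
Discriminant: 1596² − 4·636179 = 2547216 − 2544716 = 2500; √2500 = 50.
q = (1596 − 50)/2 = 773, p = (1596 + 50)/2 = 823.
Check: 773 · 823 = 636179.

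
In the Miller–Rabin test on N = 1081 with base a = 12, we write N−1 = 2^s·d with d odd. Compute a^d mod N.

440

1081 − 1 = 1080 = 2^3 · 135, so d = 135.
12^1 ≡ 12 (mod 1081)
12^2 ≡ 12^2 = 144 ≡ 144 (mod 1081)
12^4 ≡ 144^2 = 20736 ≡ 197 (mod 1081)
12^8 ≡ 197^2 = 38809 ≡ 974 (mod 1081)
12^16 ≡ 974^2 = 948676 ≡ 639 (mod 1081)
12^32 ≡ 639^2 = 408321 ≡ 784 (mod 1081)
12^64 ≡ 784^2 = 614656 ≡ 648 (mod 1081)
12^128 ≡ 648^2 = 419904 ≡ 476 (mod 1081)
135 = 128 + 4 + 2 + 1 in binary powers of 2.
So 12^135 ≡ 476 · 197 · 144 · 12 ≡ 440 (mod 1081).
Squaring chain: 440 → 101 → 472; never reaches −1, so base 12 is a Miller–Rabin witness that 1081 is composite.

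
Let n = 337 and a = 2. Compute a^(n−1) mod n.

1

2^1 ≡ 2 (mod 337)
2^2 ≡ 2^2 = 4 ≡ 4 (mod 337)
2^4 ≡ 4^2 = 16 ≡ 16 (mod 337)
2^8 ≡ 16^2 = 256 ≡ 256 (mod 337)
2^16 ≡ 256^2 = 65536 ≡ 158 (mod 337)
2^32 ≡ 158^2 = 24964 ≡ 26 (mod 337)
2^64 ≡ 26^2 = 676 ≡ 2 (mod 337)
2^128 ≡ 2^2 = 4 ≡ 4 (mod 337)
2^256 ≡ 4^2 = 16 ≡ 16 (mod 337)
336 = 256 + 64 + 16 in binary powers of 2.
So 2^336 ≡ 16 · 2 · 158 ≡ 1 (mod 337).
Since the result is 1, base 2 gives no evidence that 337 is composite.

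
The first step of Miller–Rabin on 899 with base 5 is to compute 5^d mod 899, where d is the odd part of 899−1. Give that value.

899 − 1 = 898 = 2^1 · 449, so d = 449.
5^1 ≡ 5 (mod 899)
5^2 ≡ 5^2 = 25 ≡ 25 (mod 899)
5^4 ≡ 25^2 = 625 ≡ 625 (mod 899)
5^8 ≡ 625^2 = 390625 ≡ 459 (mod 899)
5^16 ≡ 459^2 = 210681 ≡ 315 (mod 899)
5^32 ≡ 315^2 = 99225 ≡ 335 (mod 899)
5^64 ≡ 335^2 = 112225 ≡ 749 (mod 899)
5^128 ≡ 749^2 = 561001 ≡ 25 (mod 899)
5^256 ≡ 25^2 = 625 ≡ 625 (mod 899)
449 = 256 + 128 + 64 + 1 in binary powers of 2.
So 5^449 ≡ 625 · 25 · 749 · 5 ≡ 614 (mod 899).
Squaring chain: 614; never reaches −1, so base 5 is a Miller–Rabin witness that 899 is composite.

614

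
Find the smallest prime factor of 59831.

59831 is odd.
Digit sum 26, not divisible by 3.
Ends in 1: not divisible by 5.
7: 59831 = 7·8547 + 2
11: 59831 = 11·5439 + 2
13: 59831 = 13·4602 + 5
17: 59831 = 17·3519 + 8
19: 59831 = 19·3149

19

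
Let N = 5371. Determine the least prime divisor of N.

41

5371 is odd.
Digit sum 16, not divisible by 3.
Ends in 1: not divisible by 5.
7: 5371 = 7·767 + 2
11: 5371 = 11·488 + 3
13: 5371 = 13·413 + 2
17: 5371 = 17·315 + 16
19: 5371 = 19·282 + 13
23: 5371 = 23·233 + 12
29: 5371 = 29·185 + 6
31: 5371 = 31·173 + 8
37: 5371 = 37·145 + 6
41: 5371 = 41·131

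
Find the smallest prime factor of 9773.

29

9773 is odd.
Digit sum 26, not divisible by 3.
Ends in 3: not divisible by 5.
7: 9773 = 7·1396 + 1
11: 9773 = 11·888 + 5
13: 9773 = 13·751 + 10
17: 9773 = 17·574 + 15
19: 9773 = 19·514 + 7
23: 9773 = 23·424 + 21
29: 9773 = 29·337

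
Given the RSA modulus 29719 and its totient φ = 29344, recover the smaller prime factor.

113

φ(n) = (p−1)(q−1) = n − (p+q) + 1, so p + q = 29719 − 29344 + 1 = 376.
p and q are the roots of t² − 376t + 29719 = 0.
Discriminant: 376² − 4·29719 = 141376 − 118876 = 22500; √22500 = 150.
q = (376 − 150)/2 = 113, p = (376 + 150)/2 = 263.
Check: 113 · 263 = 29719.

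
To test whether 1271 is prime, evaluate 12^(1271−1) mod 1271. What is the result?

893

12^1 ≡ 12 (mod 1271)
12^2 ≡ 12^2 = 144 ≡ 144 (mod 1271)
12^4 ≡ 144^2 = 20736 ≡ 400 (mod 1271)
12^8 ≡ 400^2 = 160000 ≡ 1125 (mod 1271)
12^16 ≡ 1125^2 = 1265625 ≡ 980 (mod 1271)
12^32 ≡ 980^2 = 960400 ≡ 795 (mod 1271)
12^64 ≡ 795^2 = 632025 ≡ 338 (mod 1271)
12^128 ≡ 338^2 = 114244 ≡ 1125 (mod 1271)
12^256 ≡ 1125^2 = 1265625 ≡ 980 (mod 1271)
12^512 ≡ 980^2 = 960400 ≡ 795 (mod 1271)
12^1024 ≡ 795^2 = 632025 ≡ 338 (mod 1271)
1270 = 1024 + 128 + 64 + 32 + 16 + 4 + 2 in binary powers of 2.
So 12^1270 ≡ 338 · 1125 · 338 · 795 · 980 · 400 · 144 ≡ 893 (mod 1271).
Since 893 ≠ 1, base 12 is a Fermat witness: 1271 is composite.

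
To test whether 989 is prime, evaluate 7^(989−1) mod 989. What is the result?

7^1 ≡ 7 (mod 989)
7^2 ≡ 7^2 = 49 ≡ 49 (mod 989)
7^4 ≡ 49^2 = 2401 ≡ 423 (mod 989)
7^8 ≡ 423^2 = 178929 ≡ 909 (mod 989)
7^16 ≡ 909^2 = 826281 ≡ 466 (mod 989)
7^32 ≡ 466^2 = 217156 ≡ 565 (mod 989)
7^64 ≡ 565^2 = 319225 ≡ 767 (mod 989)
7^128 ≡ 767^2 = 588289 ≡ 823 (mod 989)
7^256 ≡ 823^2 = 677329 ≡ 853 (mod 989)
7^512 ≡ 853^2 = 727609 ≡ 694 (mod 989)
988 = 512 + 256 + 128 + 64 + 16 + 8 + 4 in binary powers of 2.
So 7^988 ≡ 694 · 853 · 823 · 767 · 466 · 909 · 423 ≡ 767 (mod 989).
Since 767 ≠ 1, base 7 is a Fermat witness: 989 is composite.

767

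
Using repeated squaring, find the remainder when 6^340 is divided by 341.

6^1 ≡ 6 (mod 341)
6^2 ≡ 6^2 = 36 ≡ 36 (mod 341)
6^4 ≡ 36^2 = 1296 ≡ 273 (mod 341)
6^8 ≡ 273^2 = 74529 ≡ 191 (mod 341)
6^16 ≡ 191^2 = 36481 ≡ 335 (mod 341)
6^32 ≡ 335^2 = 112225 ≡ 36 (mod 341)
6^64 ≡ 36^2 = 1296 ≡ 273 (mod 341)
6^128 ≡ 273^2 = 74529 ≡ 191 (mod 341)
6^256 ≡ 191^2 = 36481 ≡ 335 (mod 341)
340 = 256 + 64 + 16 + 4 in binary powers of 2.
So 6^340 ≡ 335 · 273 · 335 · 273 ≡ 56 (mod 341).
Since 56 ≠ 1, base 6 is a Fermat witness: 341 is composite.

56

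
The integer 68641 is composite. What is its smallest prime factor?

83

68641 is odd.
Digit sum 25, not divisible by 3.
Ends in 1: not divisible by 5.
7: 68641 = 7·9805 + 6
11: 68641 = 11·6240 + 1
13: 68641 = 13·5280 + 1
17: 68641 = 17·4037 + 12
19: 68641 = 19·3612 + 13
23: 68641 = 23·2984 + 9
29: 68641 = 29·2366 + 27
31: 68641 = 31·2214 + 7
37: 68641 = 37·1855 + 6
41: 68641 = 41·1674 + 7
43: 68641 = 43·1596 + 13
47: 68641 = 47·1460 + 21
53: 68641 = 53·1295 + 6
59: 68641 = 59·1163 + 24
61: 68641 = 61·1125 + 16
67: 68641 = 67·1024 + 33
71: 68641 = 71·966 + 55
73: 68641 = 73·940 + 21
79: 68641 = 79·868 + 69
83: 68641 = 83·827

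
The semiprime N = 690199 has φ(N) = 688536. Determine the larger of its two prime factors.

φ(n) = (p−1)(q−1) = n − (p+q) + 1, so p + q = 690199 − 688536 + 1 = 1664.
p and q are the roots of t² − 1664t + 690199 = 0.
Discriminant: 1664² − 4·690199 = 2768896 − 2760796 = 8100; √8100 = 90.
q = (1664 − 90)/2 = 787, p = (1664 + 90)/2 = 877.
Check: 787 · 877 = 690199.

877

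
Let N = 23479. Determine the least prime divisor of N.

53

23479 is odd.
Digit sum 25, not divisible by 3.
Ends in 9: not divisible by 5.
7: 23479 = 7·3354 + 1
11: 23479 = 11·2134 + 5
13: 23479 = 13·1806 + 1
17: 23479 = 17·1381 + 2
19: 23479 = 19·1235 + 14
23: 23479 = 23·1020 + 19
29: 23479 = 29·809 + 18
31: 23479 = 31·757 + 12
37: 23479 = 37·634 + 21
41: 23479 = 41·572 + 27
43: 23479 = 43·546 + 1
47: 23479 = 47·499 + 26
53: 23479 = 53·443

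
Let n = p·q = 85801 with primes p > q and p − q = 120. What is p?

359

Since p = q + 120, we have 85801 = q(q + 120), so q² + 120q − 85801 = 0.
Discriminant: 120² + 4·85801 = 14400 + 343204 = 357604; √357604 = 598.
q = (−120 + 598)/2 = 239, and p = q + 120 = 359.
Check: 239 · 359 = 85801.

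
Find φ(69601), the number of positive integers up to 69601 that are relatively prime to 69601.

58320

Factor: 69601 = 7 · 61 · 163.
φ(69601) = (7−1) · (61−1) · (163−1) = 6 · 60 · 162 = 58320.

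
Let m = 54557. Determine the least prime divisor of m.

54557 is odd.
Digit sum 26, not divisible by 3.
Ends in 7: not divisible by 5.
7: 54557 = 7·7793 + 6
11: 54557 = 11·4959 + 8
13: 54557 = 13·4196 + 9
17: 54557 = 17·3209 + 4
19: 54557 = 19·2871 + 8
23: 54557 = 23·2372 + 1
29: 54557 = 29·1881 + 8
31: 54557 = 31·1759 + 28
37: 54557 = 37·1474 + 19
41: 54557 = 41·1330 + 27
43: 54557 = 43·1268 + 33
47: 54557 = 47·1160 + 37
53: 54557 = 53·1029 + 20
59: 54557 = 59·924 + 41
61: 54557 = 61·894 + 23
67: 54557 = 67·814 + 19
71: 54557 = 71·768 + 29
73: 54557 = 73·747 + 26
79: 54557 = 79·690 + 47
83: 54557 = 83·657 + 26
89: 54557 = 89·613

89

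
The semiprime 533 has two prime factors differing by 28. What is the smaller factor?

Since p = q + 28, we have 533 = q(q + 28), so q² + 28q − 533 = 0.
Discriminant: 28² + 4·533 = 784 + 2132 = 2916; √2916 = 54.
q = (−28 + 54)/2 = 13, and p = q + 28 = 41.
Check: 13 · 41 = 533.

13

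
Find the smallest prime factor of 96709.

97

96709 is odd.
Digit sum 31, not divisible by 3.
Ends in 9: not divisible by 5.
7: 96709 = 7·13815 + 4
11: 96709 = 11·8791 + 8
13: 96709 = 13·7439 + 2
17: 96709 = 17·5688 + 13
19: 96709 = 19·5089 + 18
23: 96709 = 23·4204 + 17
29: 96709 = 29·3334 + 23
31: 96709 = 31·3119 + 20
37: 96709 = 37·2613 + 28
41: 96709 = 41·2358 + 31
43: 96709 = 43·2249 + 2
47: 96709 = 47·2057 + 30
53: 96709 = 53·1824 + 37
59: 96709 = 59·1639 + 8
61: 96709 = 61·1585 + 24
67: 96709 = 67·1443 + 28
71: 96709 = 71·1362 + 7
73: 96709 = 73·1324 + 57
79: 96709 = 79·1224 + 13
83: 96709 = 83·1165 + 14
89: 96709 = 89·1086 + 55
97: 96709 = 97·997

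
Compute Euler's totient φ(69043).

Factor: 69043 = 13 · 47 · 113.
φ(69043) = (13−1) · (47−1) · (113−1) = 12 · 46 · 112 = 61824.

61824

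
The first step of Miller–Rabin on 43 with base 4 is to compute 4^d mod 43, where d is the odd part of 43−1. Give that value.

43 − 1 = 42 = 2^1 · 21, so d = 21.
4^1 ≡ 4 (mod 43)
4^2 ≡ 4^2 = 16 ≡ 16 (mod 43)
4^4 ≡ 16^2 = 256 ≡ 41 (mod 43)
4^8 ≡ 41^2 = 1681 ≡ 4 (mod 43)
4^16 ≡ 4^2 = 16 ≡ 16 (mod 43)
21 = 16 + 4 + 1 in binary powers of 2.
So 4^21 ≡ 16 · 41 · 4 ≡ 1 (mod 43).
Since 4^d ≡ 1 (mod 43), base 4 does not prove 43 composite.

1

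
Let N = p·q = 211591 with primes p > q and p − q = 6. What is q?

Since p = q + 6, we have 211591 = q(q + 6), so q² + 6q − 211591 = 0.
Discriminant: 6² + 4·211591 = 36 + 846364 = 846400; √846400 = 920.
q = (−6 + 920)/2 = 457, and p = q + 6 = 463.
Check: 457 · 463 = 211591.

457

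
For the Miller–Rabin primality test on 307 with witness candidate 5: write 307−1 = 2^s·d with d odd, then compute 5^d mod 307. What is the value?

306

307 − 1 = 306 = 2^1 · 153, so d = 153.
5^1 ≡ 5 (mod 307)
5^2 ≡ 5^2 = 25 ≡ 25 (mod 307)
5^4 ≡ 25^2 = 625 ≡ 11 (mod 307)
5^8 ≡ 11^2 = 121 ≡ 121 (mod 307)
5^16 ≡ 121^2 = 14641 ≡ 212 (mod 307)
5^32 ≡ 212^2 = 44944 ≡ 122 (mod 307)
5^64 ≡ 122^2 = 14884 ≡ 148 (mod 307)
5^128 ≡ 148^2 = 21904 ≡ 107 (mod 307)
153 = 128 + 16 + 8 + 1 in binary powers of 2.
So 5^153 ≡ 107 · 212 · 121 · 5 ≡ 306 (mod 307).
Since 5^d ≡ 306 (mod 307), base 5 does not prove 307 composite.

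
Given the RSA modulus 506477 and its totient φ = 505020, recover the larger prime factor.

φ(n) = (p−1)(q−1) = n − (p+q) + 1, so p + q = 506477 − 505020 + 1 = 1458.
p and q are the roots of t² − 1458t + 506477 = 0.
Discriminant: 1458² − 4·506477 = 2125764 − 2025908 = 99856; √99856 = 316.
q = (1458 − 316)/2 = 571, p = (1458 + 316)/2 = 887.
Check: 571 · 887 = 506477.

887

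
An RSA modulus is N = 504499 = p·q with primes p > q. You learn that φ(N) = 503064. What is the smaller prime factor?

613

φ(n) = (p−1)(q−1) = n − (p+q) + 1, so p + q = 504499 − 503064 + 1 = 1436.
p and q are the roots of t² − 1436t + 504499 = 0.
Discriminant: 1436² − 4·504499 = 2062096 − 2017996 = 44100; √44100 = 210.
q = (1436 − 210)/2 = 613, p = (1436 + 210)/2 = 823.
Check: 613 · 823 = 504499.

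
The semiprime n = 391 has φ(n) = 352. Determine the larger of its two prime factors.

23

φ(n) = (p−1)(q−1) = n − (p+q) + 1, so p + q = 391 − 352 + 1 = 40.
p and q are the roots of t² − 40t + 391 = 0.
Discriminant: 40² − 4·391 = 1600 − 1564 = 36; √36 = 6.
q = (40 − 6)/2 = 17, p = (40 + 6)/2 = 23.
Check: 17 · 23 = 391.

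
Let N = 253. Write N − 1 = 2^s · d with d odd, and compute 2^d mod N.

253 − 1 = 252 = 2^2 · 63, so d = 63.
2^1 ≡ 2 (mod 253)
2^2 ≡ 2^2 = 4 ≡ 4 (mod 253)
2^4 ≡ 4^2 = 16 ≡ 16 (mod 253)
2^8 ≡ 16^2 = 256 ≡ 3 (mod 253)
2^16 ≡ 3^2 = 9 ≡ 9 (mod 253)
2^32 ≡ 9^2 = 81 ≡ 81 (mod 253)
63 = 32 + 16 + 8 + 4 + 2 + 1 in binary powers of 2.
So 2^63 ≡ 81 · 9 · 3 · 16 · 4 · 2 ≡ 118 (mod 253).
Squaring chain: 118 → 9; never reaches −1, so base 2 is a Miller–Rabin witness that 253 is composite.

118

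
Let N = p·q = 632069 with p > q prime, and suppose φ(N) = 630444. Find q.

643

φ(n) = (p−1)(q−1) = n − (p+q) + 1, so p + q = 632069 − 630444 + 1 = 1626.
p and q are the roots of t² − 1626t + 632069 = 0.
Discriminant: 1626² − 4·632069 = 2643876 − 2528276 = 115600; √115600 = 340.
q = (1626 − 340)/2 = 643, p = (1626 + 340)/2 = 983.
Check: 643 · 983 = 632069.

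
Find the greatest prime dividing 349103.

97

349103 = 59 · 5917
5917 = 61 · 97
97 is prime.
So 349103 = 59 · 61 · 97; the largest prime factor is 97.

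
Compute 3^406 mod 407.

256

3^1 ≡ 3 (mod 407)
3^2 ≡ 3^2 = 9 ≡ 9 (mod 407)
3^4 ≡ 9^2 = 81 ≡ 81 (mod 407)
3^8 ≡ 81^2 = 6561 ≡ 49 (mod 407)
3^16 ≡ 49^2 = 2401 ≡ 366 (mod 407)
3^32 ≡ 366^2 = 133956 ≡ 53 (mod 407)
3^64 ≡ 53^2 = 2809 ≡ 367 (mod 407)
3^128 ≡ 367^2 = 134689 ≡ 379 (mod 407)
3^256 ≡ 379^2 = 143641 ≡ 377 (mod 407)
406 = 256 + 128 + 16 + 4 + 2 in binary powers of 2.
So 3^406 ≡ 377 · 379 · 366 · 81 · 9 ≡ 256 (mod 407).
Since 256 ≠ 1, base 3 is a Fermat witness: 407 is composite.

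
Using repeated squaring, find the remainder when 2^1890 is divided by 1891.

1768

2^1 ≡ 2 (mod 1891)
2^2 ≡ 2^2 = 4 ≡ 4 (mod 1891)
2^4 ≡ 4^2 = 16 ≡ 16 (mod 1891)
2^8 ≡ 16^2 = 256 ≡ 256 (mod 1891)
2^16 ≡ 256^2 = 65536 ≡ 1242 (mod 1891)
2^32 ≡ 1242^2 = 1542564 ≡ 1399 (mod 1891)
2^64 ≡ 1399^2 = 1957201 ≡ 16 (mod 1891)
2^128 ≡ 16^2 = 256 ≡ 256 (mod 1891)
2^256 ≡ 256^2 = 65536 ≡ 1242 (mod 1891)
2^512 ≡ 1242^2 = 1542564 ≡ 1399 (mod 1891)
2^1024 ≡ 1399^2 = 1957201 ≡ 16 (mod 1891)
1890 = 1024 + 512 + 256 + 64 + 32 + 2 in binary powers of 2.
So 2^1890 ≡ 16 · 1399 · 1242 · 16 · 1399 · 4 ≡ 1768 (mod 1891).
Since 1768 ≠ 1, base 2 is a Fermat witness: 1891 is composite.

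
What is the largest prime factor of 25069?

25069 = 11 · 2279
2279 = 43 · 53
53 is prime.
So 25069 = 11 · 43 · 53; the largest prime factor is 53.

53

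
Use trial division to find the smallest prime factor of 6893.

6893 is odd.
Digit sum 26, not divisible by 3.
Ends in 3: not divisible by 5.
7: 6893 = 7·984 + 5
11: 6893 = 11·626 + 7
13: 6893 = 13·530 + 3
17: 6893 = 17·405 + 8
19: 6893 = 19·362 + 15
23: 6893 = 23·299 + 16
29: 6893 = 29·237 + 20
31: 6893 = 31·222 + 11
37: 6893 = 37·186 + 11
41: 6893 = 41·168 + 5
43: 6893 = 43·160 + 13
47: 6893 = 47·146 + 31
53: 6893 = 53·130 + 3
59: 6893 = 59·116 + 49
61: 6893 = 61·113

61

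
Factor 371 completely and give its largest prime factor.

371 = 7 · 53
53 is prime.
So 371 = 7 · 53; the largest prime factor is 53.

53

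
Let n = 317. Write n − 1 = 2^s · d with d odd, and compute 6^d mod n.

317 − 1 = 316 = 2^2 · 79, so d = 79.
6^1 ≡ 6 (mod 317)
6^2 ≡ 6^2 = 36 ≡ 36 (mod 317)
6^4 ≡ 36^2 = 1296 ≡ 28 (mod 317)
6^8 ≡ 28^2 = 784 ≡ 150 (mod 317)
6^16 ≡ 150^2 = 22500 ≡ 310 (mod 317)
6^32 ≡ 310^2 = 96100 ≡ 49 (mod 317)
6^64 ≡ 49^2 = 2401 ≡ 182 (mod 317)
79 = 64 + 8 + 4 + 2 + 1 in binary powers of 2.
So 6^79 ≡ 182 · 150 · 28 · 36 · 6 ≡ 316 (mod 317).
Since 6^d ≡ 316 (mod 317), base 6 does not prove 317 composite.

316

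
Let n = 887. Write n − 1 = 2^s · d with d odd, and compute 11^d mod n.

887 − 1 = 886 = 2^1 · 443, so d = 443.
11^1 ≡ 11 (mod 887)
11^2 ≡ 11^2 = 121 ≡ 121 (mod 887)
11^4 ≡ 121^2 = 14641 ≡ 449 (mod 887)
11^8 ≡ 449^2 = 201601 ≡ 252 (mod 887)
11^16 ≡ 252^2 = 63504 ≡ 527 (mod 887)
11^32 ≡ 527^2 = 277729 ≡ 98 (mod 887)
11^64 ≡ 98^2 = 9604 ≡ 734 (mod 887)
11^128 ≡ 734^2 = 538756 ≡ 347 (mod 887)
11^256 ≡ 347^2 = 120409 ≡ 664 (mod 887)
443 = 256 + 128 + 32 + 16 + 8 + 2 + 1 in binary powers of 2.
So 11^443 ≡ 664 · 347 · 98 · 527 · 252 · 121 · 11 ≡ 1 (mod 887).
Since 11^d ≡ 1 (mod 887), base 11 does not prove 887 composite.

1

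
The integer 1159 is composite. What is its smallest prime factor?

19

1159 is odd.
Digit sum 16, not divisible by 3.
Ends in 9: not divisible by 5.
7: 1159 = 7·165 + 4
11: 1159 = 11·105 + 4
13: 1159 = 13·89 + 2
17: 1159 = 17·68 + 3
19: 1159 = 19·61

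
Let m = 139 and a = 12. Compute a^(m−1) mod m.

1

12^1 ≡ 12 (mod 139)
12^2 ≡ 12^2 = 144 ≡ 5 (mod 139)
12^4 ≡ 5^2 = 25 ≡ 25 (mod 139)
12^8 ≡ 25^2 = 625 ≡ 69 (mod 139)
12^16 ≡ 69^2 = 4761 ≡ 35 (mod 139)
12^32 ≡ 35^2 = 1225 ≡ 113 (mod 139)
12^64 ≡ 113^2 = 12769 ≡ 120 (mod 139)
12^128 ≡ 120^2 = 14400 ≡ 83 (mod 139)
138 = 128 + 8 + 2 in binary powers of 2.
So 12^138 ≡ 83 · 69 · 5 ≡ 1 (mod 139).
Since the result is 1, base 12 gives no evidence that 139 is composite.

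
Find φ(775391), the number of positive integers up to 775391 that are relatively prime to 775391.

748440

Factor: 775391 = 67 · 71 · 163.
φ(775391) = (67−1) · (71−1) · (163−1) = 66 · 70 · 162 = 748440.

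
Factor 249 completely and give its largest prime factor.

249 = 3 · 83
83 is prime.
So 249 = 3 · 83; the largest prime factor is 83.

83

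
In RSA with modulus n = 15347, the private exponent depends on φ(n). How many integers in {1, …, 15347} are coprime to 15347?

15096

Factor: 15347 = 103 · 149.
φ(15347) = (103−1) · (149−1) = 102 · 148 = 15096.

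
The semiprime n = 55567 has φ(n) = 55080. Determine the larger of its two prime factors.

φ(n) = (p−1)(q−1) = n − (p+q) + 1, so p + q = 55567 − 55080 + 1 = 488.
p and q are the roots of t² − 488t + 55567 = 0.
Discriminant: 488² − 4·55567 = 238144 − 222268 = 15876; √15876 = 126.
q = (488 − 126)/2 = 181, p = (488 + 126)/2 = 307.
Check: 181 · 307 = 55567.

307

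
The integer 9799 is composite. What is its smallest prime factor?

9799 is odd.
Digit sum 34, not divisible by 3.
Ends in 9: not divisible by 5.
7: 9799 = 7·1399 + 6
11: 9799 = 11·890 + 9
13: 9799 = 13·753 + 10
17: 9799 = 17·576 + 7
19: 9799 = 19·515 + 14
23: 9799 = 23·426 + 1
29: 9799 = 29·337 + 26
31: 9799 = 31·316 + 3
37: 9799 = 37·264 + 31
41: 9799 = 41·239

41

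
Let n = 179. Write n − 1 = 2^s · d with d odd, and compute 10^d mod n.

179 − 1 = 178 = 2^1 · 89, so d = 89.
10^1 ≡ 10 (mod 179)
10^2 ≡ 10^2 = 100 ≡ 100 (mod 179)
10^4 ≡ 100^2 = 10000 ≡ 155 (mod 179)
10^8 ≡ 155^2 = 24025 ≡ 39 (mod 179)
10^16 ≡ 39^2 = 1521 ≡ 89 (mod 179)
10^32 ≡ 89^2 = 7921 ≡ 45 (mod 179)
10^64 ≡ 45^2 = 2025 ≡ 56 (mod 179)
89 = 64 + 16 + 8 + 1 in binary powers of 2.
So 10^89 ≡ 56 · 89 · 39 · 10 ≡ 178 (mod 179).
Since 10^d ≡ 178 (mod 179), base 10 does not prove 179 composite.

178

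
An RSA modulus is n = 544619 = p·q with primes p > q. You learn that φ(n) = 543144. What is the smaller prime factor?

φ(n) = (p−1)(q−1) = n − (p+q) + 1, so p + q = 544619 − 543144 + 1 = 1476.
p and q are the roots of t² − 1476t + 544619 = 0.
Discriminant: 1476² − 4·544619 = 2178576 − 2178476 = 100; √100 = 10.
q = (1476 − 10)/2 = 733, p = (1476 + 10)/2 = 743.
Check: 733 · 743 = 544619.

733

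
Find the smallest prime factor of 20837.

67

20837 is odd.
Digit sum 20, not divisible by 3.
Ends in 7: not divisible by 5.
7: 20837 = 7·2976 + 5
11: 20837 = 11·1894 + 3
13: 20837 = 13·1602 + 11
17: 20837 = 17·1225 + 12
19: 20837 = 19·1096 + 13
23: 20837 = 23·905 + 22
29: 20837 = 29·718 + 15
31: 20837 = 31·672 + 5
37: 20837 = 37·563 + 6
41: 20837 = 41·508 + 9
43: 20837 = 43·484 + 25
47: 20837 = 47·443 + 16
53: 20837 = 53·393 + 8
59: 20837 = 59·353 + 10
61: 20837 = 61·341 + 36
67: 20837 = 67·311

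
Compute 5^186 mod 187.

5^1 ≡ 5 (mod 187)
5^2 ≡ 5^2 = 25 ≡ 25 (mod 187)
5^4 ≡ 25^2 = 625 ≡ 64 (mod 187)
5^8 ≡ 64^2 = 4096 ≡ 169 (mod 187)
5^16 ≡ 169^2 = 28561 ≡ 137 (mod 187)
5^32 ≡ 137^2 = 18769 ≡ 69 (mod 187)
5^64 ≡ 69^2 = 4761 ≡ 86 (mod 187)
5^128 ≡ 86^2 = 7396 ≡ 103 (mod 187)
186 = 128 + 32 + 16 + 8 + 2 in binary powers of 2.
So 5^186 ≡ 103 · 69 · 137 · 169 · 25 ≡ 60 (mod 187).
Since 60 ≠ 1, base 5 is a Fermat witness: 187 is composite.

60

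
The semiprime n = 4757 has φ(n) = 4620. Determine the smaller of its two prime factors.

φ(n) = (p−1)(q−1) = n − (p+q) + 1, so p + q = 4757 − 4620 + 1 = 138.
p and q are the roots of t² − 138t + 4757 = 0.
Discriminant: 138² − 4·4757 = 19044 − 19028 = 16; √16 = 4.
q = (138 − 4)/2 = 67, p = (138 + 4)/2 = 71.
Check: 67 · 71 = 4757.

67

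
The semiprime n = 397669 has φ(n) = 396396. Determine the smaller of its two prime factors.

φ(n) = (p−1)(q−1) = n − (p+q) + 1, so p + q = 397669 − 396396 + 1 = 1274.
p and q are the roots of t² − 1274t + 397669 = 0.
Discriminant: 1274² − 4·397669 = 1623076 − 1590676 = 32400; √32400 = 180.
q = (1274 − 180)/2 = 547, p = (1274 + 180)/2 = 727.
Check: 547 · 727 = 397669.

547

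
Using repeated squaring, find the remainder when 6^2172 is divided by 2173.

1849

6^1 ≡ 6 (mod 2173)
6^2 ≡ 6^2 = 36 ≡ 36 (mod 2173)
6^4 ≡ 36^2 = 1296 ≡ 1296 (mod 2173)
6^8 ≡ 1296^2 = 1679616 ≡ 2060 (mod 2173)
6^16 ≡ 2060^2 = 4243600 ≡ 1904 (mod 2173)
6^32 ≡ 1904^2 = 3625216 ≡ 652 (mod 2173)
6^64 ≡ 652^2 = 425104 ≡ 1369 (mod 2173)
6^128 ≡ 1369^2 = 1874161 ≡ 1035 (mod 2173)
6^256 ≡ 1035^2 = 1071225 ≡ 2109 (mod 2173)
6^512 ≡ 2109^2 = 4447881 ≡ 1923 (mod 2173)
6^1024 ≡ 1923^2 = 3697929 ≡ 1656 (mod 2173)
6^2048 ≡ 1656^2 = 2742336 ≡ 10 (mod 2173)
2172 = 2048 + 64 + 32 + 16 + 8 + 4 in binary powers of 2.
So 6^2172 ≡ 10 · 1369 · 652 · 1904 · 2060 · 1296 ≡ 1849 (mod 2173).
Since 1849 ≠ 1, base 6 is a Fermat witness: 2173 is composite.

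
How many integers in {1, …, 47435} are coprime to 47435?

Factor: 47435 = 5 · 53 · 179.
φ(47435) = (5−1) · (53−1) · (179−1) = 4 · 52 · 178 = 37024.

37024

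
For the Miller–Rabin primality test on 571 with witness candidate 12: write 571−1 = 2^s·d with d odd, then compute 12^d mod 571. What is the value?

570

571 − 1 = 570 = 2^1 · 285, so d = 285.
12^1 ≡ 12 (mod 571)
12^2 ≡ 12^2 = 144 ≡ 144 (mod 571)
12^4 ≡ 144^2 = 20736 ≡ 180 (mod 571)
12^8 ≡ 180^2 = 32400 ≡ 424 (mod 571)
12^16 ≡ 424^2 = 179776 ≡ 482 (mod 571)
12^32 ≡ 482^2 = 232324 ≡ 498 (mod 571)
12^64 ≡ 498^2 = 248004 ≡ 190 (mod 571)
12^128 ≡ 190^2 = 36100 ≡ 127 (mod 571)
12^256 ≡ 127^2 = 16129 ≡ 141 (mod 571)
285 = 256 + 16 + 8 + 4 + 1 in binary powers of 2.
So 12^285 ≡ 141 · 482 · 424 · 180 · 12 ≡ 570 (mod 571).
Since 12^d ≡ 570 (mod 571), base 12 does not prove 571 composite.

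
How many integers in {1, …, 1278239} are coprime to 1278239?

Factor: 1278239 = 37 · 179 · 193.
φ(1278239) = (37−1) · (179−1) · (193−1) = 36 · 178 · 192 = 1230336.

1230336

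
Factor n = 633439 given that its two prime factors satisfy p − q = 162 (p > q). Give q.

719

Since p = q + 162, we have 633439 = q(q + 162), so q² + 162q − 633439 = 0.
Discriminant: 162² + 4·633439 = 26244 + 2533756 = 2560000; √2560000 = 1600.
q = (−162 + 1600)/2 = 719, and p = q + 162 = 881.
Check: 719 · 881 = 633439.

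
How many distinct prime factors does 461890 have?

6

461890 = 2 · 230945
230945 = 5 · 46189
46189 = 11 · 4199
4199 = 13 · 323
323 = 17 · 19
461890 = 2 · 5 · 11 · 13 · 17 · 19, which has 6 distinct prime factors.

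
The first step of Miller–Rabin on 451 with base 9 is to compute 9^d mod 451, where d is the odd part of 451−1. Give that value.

451 − 1 = 450 = 2^1 · 225, so d = 225.
9^1 ≡ 9 (mod 451)
9^2 ≡ 9^2 = 81 ≡ 81 (mod 451)
9^4 ≡ 81^2 = 6561 ≡ 247 (mod 451)
9^8 ≡ 247^2 = 61009 ≡ 124 (mod 451)
9^16 ≡ 124^2 = 15376 ≡ 42 (mod 451)
9^32 ≡ 42^2 = 1764 ≡ 411 (mod 451)
9^64 ≡ 411^2 = 168921 ≡ 247 (mod 451)
9^128 ≡ 247^2 = 61009 ≡ 124 (mod 451)
225 = 128 + 64 + 32 + 1 in binary powers of 2.
So 9^225 ≡ 124 · 247 · 411 · 9 ≡ 419 (mod 451).
Squaring chain: 419; never reaches −1, so base 9 is a Miller–Rabin witness that 451 is composite.

419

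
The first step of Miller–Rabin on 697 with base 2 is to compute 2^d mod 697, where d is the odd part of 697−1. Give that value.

697 − 1 = 696 = 2^3 · 87, so d = 87.
2^1 ≡ 2 (mod 697)
2^2 ≡ 2^2 = 4 ≡ 4 (mod 697)
2^4 ≡ 4^2 = 16 ≡ 16 (mod 697)
2^8 ≡ 16^2 = 256 ≡ 256 (mod 697)
2^16 ≡ 256^2 = 65536 ≡ 18 (mod 697)
2^32 ≡ 18^2 = 324 ≡ 324 (mod 697)
2^64 ≡ 324^2 = 104976 ≡ 426 (mod 697)
87 = 64 + 16 + 4 + 2 + 1 in binary powers of 2.
So 2^87 ≡ 426 · 18 · 16 · 4 · 2 ≡ 128 (mod 697).
Squaring chain: 128 → 353 → 543; never reaches −1, so base 2 is a Miller–Rabin witness that 697 is composite.

128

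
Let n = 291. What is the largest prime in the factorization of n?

291 = 3 · 97
97 is prime.
So 291 = 3 · 97; the largest prime factor is 97.

97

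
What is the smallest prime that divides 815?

815 is odd.
Digit sum 14, not divisible by 3.
Ends in 5: divisible by 5.

5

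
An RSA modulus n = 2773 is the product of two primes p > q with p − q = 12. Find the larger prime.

59

Since p = q + 12, we have 2773 = q(q + 12), so q² + 12q − 2773 = 0.
Discriminant: 12² + 4·2773 = 144 + 11092 = 11236; √11236 = 106.
q = (−12 + 106)/2 = 47, and p = q + 12 = 59.
Check: 47 · 59 = 2773.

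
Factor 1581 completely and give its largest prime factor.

31

1581 = 3 · 527
527 = 17 · 31
31 is prime.
So 1581 = 3 · 17 · 31; the largest prime factor is 31.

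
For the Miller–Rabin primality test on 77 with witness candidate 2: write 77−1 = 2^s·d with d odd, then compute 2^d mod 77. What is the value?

72

77 − 1 = 76 = 2^2 · 19, so d = 19.
2^1 ≡ 2 (mod 77)
2^2 ≡ 2^2 = 4 ≡ 4 (mod 77)
2^4 ≡ 4^2 = 16 ≡ 16 (mod 77)
2^8 ≡ 16^2 = 256 ≡ 25 (mod 77)
2^16 ≡ 25^2 = 625 ≡ 9 (mod 77)
19 = 16 + 2 + 1 in binary powers of 2.
So 2^19 ≡ 9 · 4 · 2 ≡ 72 (mod 77).
Squaring chain: 72 → 25; never reaches −1, so base 2 is a Miller–Rabin witness that 77 is composite.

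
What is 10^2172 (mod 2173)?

1494

10^1 ≡ 10 (mod 2173)
10^2 ≡ 10^2 = 100 ≡ 100 (mod 2173)
10^4 ≡ 100^2 = 10000 ≡ 1308 (mod 2173)
10^8 ≡ 1308^2 = 1710864 ≡ 713 (mod 2173)
10^16 ≡ 713^2 = 508369 ≡ 2060 (mod 2173)
10^32 ≡ 2060^2 = 4243600 ≡ 1904 (mod 2173)
10^64 ≡ 1904^2 = 3625216 ≡ 652 (mod 2173)
10^128 ≡ 652^2 = 425104 ≡ 1369 (mod 2173)
10^256 ≡ 1369^2 = 1874161 ≡ 1035 (mod 2173)
10^512 ≡ 1035^2 = 1071225 ≡ 2109 (mod 2173)
10^1024 ≡ 2109^2 = 4447881 ≡ 1923 (mod 2173)
10^2048 ≡ 1923^2 = 3697929 ≡ 1656 (mod 2173)
2172 = 2048 + 64 + 32 + 16 + 8 + 4 in binary powers of 2.
So 10^2172 ≡ 1656 · 652 · 1904 · 2060 · 713 · 1308 ≡ 1494 (mod 2173).
Since 1494 ≠ 1, base 10 is a Fermat witness: 2173 is composite.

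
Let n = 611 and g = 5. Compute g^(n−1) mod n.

5^1 ≡ 5 (mod 611)
5^2 ≡ 5^2 = 25 ≡ 25 (mod 611)
5^4 ≡ 25^2 = 625 ≡ 14 (mod 611)
5^8 ≡ 14^2 = 196 ≡ 196 (mod 611)
5^16 ≡ 196^2 = 38416 ≡ 534 (mod 611)
5^32 ≡ 534^2 = 285156 ≡ 430 (mod 611)
5^64 ≡ 430^2 = 184900 ≡ 378 (mod 611)
5^128 ≡ 378^2 = 142884 ≡ 521 (mod 611)
5^256 ≡ 521^2 = 271441 ≡ 157 (mod 611)
5^512 ≡ 157^2 = 24649 ≡ 209 (mod 611)
610 = 512 + 64 + 32 + 2 in binary powers of 2.
So 5^610 ≡ 209 · 378 · 430 · 25 ≡ 441 (mod 611).
Since 441 ≠ 1, base 5 is a Fermat witness: 611 is composite.

441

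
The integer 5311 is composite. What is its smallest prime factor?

5311 is odd.
Digit sum 10, not divisible by 3.
Ends in 1: not divisible by 5.
7: 5311 = 7·758 + 5
11: 5311 = 11·482 + 9
13: 5311 = 13·408 + 7
17: 5311 = 17·312 + 7
19: 5311 = 19·279 + 10
23: 5311 = 23·230 + 21
29: 5311 = 29·183 + 4
31: 5311 = 31·171 + 10
37: 5311 = 37·143 + 20
41: 5311 = 41·129 + 22
43: 5311 = 43·123 + 22
47: 5311 = 47·113

47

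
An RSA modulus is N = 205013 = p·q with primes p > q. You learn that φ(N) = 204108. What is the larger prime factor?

φ(n) = (p−1)(q−1) = n − (p+q) + 1, so p + q = 205013 − 204108 + 1 = 906.
p and q are the roots of t² − 906t + 205013 = 0.
Discriminant: 906² − 4·205013 = 820836 − 820052 = 784; √784 = 28.
q = (906 − 28)/2 = 439, p = (906 + 28)/2 = 467.
Check: 439 · 467 = 205013.

467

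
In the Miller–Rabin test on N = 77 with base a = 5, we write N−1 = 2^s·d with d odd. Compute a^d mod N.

77 − 1 = 76 = 2^2 · 19, so d = 19.
5^1 ≡ 5 (mod 77)
5^2 ≡ 5^2 = 25 ≡ 25 (mod 77)
5^4 ≡ 25^2 = 625 ≡ 9 (mod 77)
5^8 ≡ 9^2 = 81 ≡ 4 (mod 77)
5^16 ≡ 4^2 = 16 ≡ 16 (mod 77)
19 = 16 + 2 + 1 in binary powers of 2.
So 5^19 ≡ 16 · 25 · 5 ≡ 75 (mod 77).
Squaring chain: 75 → 4; never reaches −1, so base 5 is a Miller–Rabin witness that 77 is composite.

75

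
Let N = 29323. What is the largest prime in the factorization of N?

71

29323 = 7 · 4189
4189 = 59 · 71
71 is prime.
So 29323 = 7 · 59 · 71; the largest prime factor is 71.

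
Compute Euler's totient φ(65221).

57792

Factor: 65221 = 13 · 29 · 173.
φ(65221) = (13−1) · (29−1) · (173−1) = 12 · 28 · 172 = 57792.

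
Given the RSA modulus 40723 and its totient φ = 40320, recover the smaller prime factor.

φ(n) = (p−1)(q−1) = n − (p+q) + 1, so p + q = 40723 − 40320 + 1 = 404.
p and q are the roots of t² − 404t + 40723 = 0.
Discriminant: 404² − 4·40723 = 163216 − 162892 = 324; √324 = 18.
q = (404 − 18)/2 = 193, p = (404 + 18)/2 = 211.
Check: 193 · 211 = 40723.

193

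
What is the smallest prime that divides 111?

111 is odd.
Digit sum 3, divisible by 3.

3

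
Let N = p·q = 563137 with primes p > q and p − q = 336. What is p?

Since p = q + 336, we have 563137 = q(q + 336), so q² + 336q − 563137 = 0.
Discriminant: 336² + 4·563137 = 112896 + 2252548 = 2365444; √2365444 = 1538.
q = (−336 + 1538)/2 = 601, and p = q + 336 = 937.
Check: 601 · 937 = 563137.

937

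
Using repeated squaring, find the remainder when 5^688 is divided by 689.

365

5^1 ≡ 5 (mod 689)
5^2 ≡ 5^2 = 25 ≡ 25 (mod 689)
5^4 ≡ 25^2 = 625 ≡ 625 (mod 689)
5^8 ≡ 625^2 = 390625 ≡ 651 (mod 689)
5^16 ≡ 651^2 = 423801 ≡ 66 (mod 689)
5^32 ≡ 66^2 = 4356 ≡ 222 (mod 689)
5^64 ≡ 222^2 = 49284 ≡ 365 (mod 689)
5^128 ≡ 365^2 = 133225 ≡ 248 (mod 689)
5^256 ≡ 248^2 = 61504 ≡ 183 (mod 689)
5^512 ≡ 183^2 = 33489 ≡ 417 (mod 689)
688 = 512 + 128 + 32 + 16 in binary powers of 2.
So 5^688 ≡ 417 · 248 · 222 · 66 ≡ 365 (mod 689).
Since 365 ≠ 1, base 5 is a Fermat witness: 689 is composite.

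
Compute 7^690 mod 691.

1

7^1 ≡ 7 (mod 691)
7^2 ≡ 7^2 = 49 ≡ 49 (mod 691)
7^4 ≡ 49^2 = 2401 ≡ 328 (mod 691)
7^8 ≡ 328^2 = 107584 ≡ 479 (mod 691)
7^16 ≡ 479^2 = 229441 ≡ 29 (mod 691)
7^32 ≡ 29^2 = 841 ≡ 150 (mod 691)
7^64 ≡ 150^2 = 22500 ≡ 388 (mod 691)
7^128 ≡ 388^2 = 150544 ≡ 597 (mod 691)
7^256 ≡ 597^2 = 356409 ≡ 544 (mod 691)
7^512 ≡ 544^2 = 295936 ≡ 188 (mod 691)
690 = 512 + 128 + 32 + 16 + 2 in binary powers of 2.
So 7^690 ≡ 188 · 597 · 150 · 29 · 49 ≡ 1 (mod 691).
Since the result is 1, base 7 gives no evidence that 691 is composite.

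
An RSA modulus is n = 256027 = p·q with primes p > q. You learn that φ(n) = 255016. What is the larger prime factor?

φ(n) = (p−1)(q−1) = n − (p+q) + 1, so p + q = 256027 − 255016 + 1 = 1012.
p and q are the roots of t² − 1012t + 256027 = 0.
Discriminant: 1012² − 4·256027 = 1024144 − 1024108 = 36; √36 = 6.
q = (1012 − 6)/2 = 503, p = (1012 + 6)/2 = 509.
Check: 503 · 509 = 256027.

509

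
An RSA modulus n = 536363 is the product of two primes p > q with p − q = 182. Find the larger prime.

Since p = q + 182, we have 536363 = q(q + 182), so q² + 182q − 536363 = 0.
Discriminant: 182² + 4·536363 = 33124 + 2145452 = 2178576; √2178576 = 1476.
q = (−182 + 1476)/2 = 647, and p = q + 182 = 829.
Check: 647 · 829 = 536363.

829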